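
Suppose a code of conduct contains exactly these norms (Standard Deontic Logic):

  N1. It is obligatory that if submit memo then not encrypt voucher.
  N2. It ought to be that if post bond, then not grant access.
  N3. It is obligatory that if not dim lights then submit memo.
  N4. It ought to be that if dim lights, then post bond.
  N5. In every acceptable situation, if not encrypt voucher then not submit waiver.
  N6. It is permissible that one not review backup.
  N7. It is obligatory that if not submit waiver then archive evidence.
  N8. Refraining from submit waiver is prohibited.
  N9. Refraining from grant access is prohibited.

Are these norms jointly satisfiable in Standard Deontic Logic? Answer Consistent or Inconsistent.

Inconsistent

Premise 8 is F(¬submit_waiver), i.e. O(submit_waiver).
Premise 5 is O(¬encrypt_voucher → ¬submit_waiver); contrapositively O(submit_waiver → encrypt_voucher). Since O(submit_waiver) holds, K gives O(encrypt_voucher).
Premise 1 is O(submit_memo → ¬encrypt_voucher); contrapositively O(encrypt_voucher → ¬submit_memo). Since O(encrypt_voucher) holds, K gives O(¬submit_memo).
Premise 3, O(¬dim_lights → submit_memo), contraposes to O(¬submit_memo → dim_lights); with O(¬submit_memo) we get O(dim_lights).
Applying K to premise 4 (O(dim_lights → post_bond)) and O(dim_lights) yields O(post_bond).
Premise 2 is O(post_bond → ¬grant_access); since O(post_bond), deontic closure gives O(¬grant_access).
Yet premise 9 is F(¬grant_access), i.e. O(grant_access).
We now have both O(¬grant_access) and O(grant_access) — grant_access is simultaneously obligatory and forbidden, violating the D-axiom.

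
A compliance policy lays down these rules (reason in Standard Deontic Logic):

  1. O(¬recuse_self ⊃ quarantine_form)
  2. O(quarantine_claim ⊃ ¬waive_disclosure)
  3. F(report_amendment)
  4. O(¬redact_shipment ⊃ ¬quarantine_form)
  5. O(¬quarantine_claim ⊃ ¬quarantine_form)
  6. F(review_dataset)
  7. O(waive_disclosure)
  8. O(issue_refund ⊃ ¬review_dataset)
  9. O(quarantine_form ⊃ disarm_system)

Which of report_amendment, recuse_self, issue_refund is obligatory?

From premise 7 we have O(waive_disclosure).
The contrapositive of premise 2 (O(quarantine_claim ⊃ ¬waive_disclosure)) is O(waive_disclosure ⊃ ¬quarantine_claim), and O(waive_disclosure) is already established, so O(¬quarantine_claim).
Applying K to premise 5 (O(¬quarantine_claim ⊃ ¬quarantine_form)) and O(¬quarantine_claim) yields O(¬quarantine_form).
Premise 1 is O(¬recuse_self ⊃ quarantine_form); contrapositively O(¬quarantine_form ⊃ recuse_self). Since O(¬quarantine_form) holds, K gives O(recuse_self).
So O(recuse_self) holds — recuse_self is obligatory. None of the other listed options is made obligatory by any chain of premises.

recuse_self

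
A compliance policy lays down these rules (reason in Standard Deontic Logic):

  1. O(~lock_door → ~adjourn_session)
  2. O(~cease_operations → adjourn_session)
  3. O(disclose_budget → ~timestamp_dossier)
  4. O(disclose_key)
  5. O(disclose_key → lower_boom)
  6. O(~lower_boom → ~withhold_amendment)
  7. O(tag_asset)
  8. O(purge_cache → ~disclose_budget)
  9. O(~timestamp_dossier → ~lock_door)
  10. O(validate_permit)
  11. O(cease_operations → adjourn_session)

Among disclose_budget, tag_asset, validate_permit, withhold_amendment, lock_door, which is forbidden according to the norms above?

By case analysis on ~cease_operations: premise 2 gives O(~cease_operations → adjourn_session) and premise 11 gives O(cease_operations → adjourn_session), so O(adjourn_session) either way.
Premise 1 is O(~lock_door → ~adjourn_session); contrapositively O(adjourn_session → lock_door). Since O(adjourn_session) holds, K gives O(lock_door).
The contrapositive of premise 9 (O(~timestamp_dossier → ~lock_door)) is O(lock_door → timestamp_dossier), and O(lock_door) is already established, so O(timestamp_dossier).
Premise 3 is O(disclose_budget → ~timestamp_dossier); contrapositively O(timestamp_dossier → ~disclose_budget). Since O(timestamp_dossier) holds, K gives O(~disclose_budget).
So O(~disclose_budget) holds, i.e. disclose_budget is forbidden. None of the other listed options is forbidden under the premises.

disclose_budget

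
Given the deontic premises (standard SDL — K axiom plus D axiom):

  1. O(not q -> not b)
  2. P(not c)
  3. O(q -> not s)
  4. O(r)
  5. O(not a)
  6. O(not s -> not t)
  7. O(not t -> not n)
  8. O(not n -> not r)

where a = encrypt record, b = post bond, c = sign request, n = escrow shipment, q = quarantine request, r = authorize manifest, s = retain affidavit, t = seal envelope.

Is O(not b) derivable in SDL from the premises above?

Yes

Premise 4 gives O(r).
Premise 8 is O(not n -> not r); contrapositively O(r -> n). Since O(r) holds, K gives O(n).
Premise 7 is O(not t -> not n); contrapositively O(n -> t). Since O(n) holds, K gives O(t).
Premise 6, O(not s -> not t), contraposes to O(t -> s); with O(t) we get O(s).
Premise 3, O(q -> not s), contraposes to O(s -> not q); with O(s) we get O(not q).
Applying K to premise 1 (O(not q -> not b)) and O(not q) yields O(not b).
Premises 2, 5 do not contribute to this derivation.
So O(not b) follows.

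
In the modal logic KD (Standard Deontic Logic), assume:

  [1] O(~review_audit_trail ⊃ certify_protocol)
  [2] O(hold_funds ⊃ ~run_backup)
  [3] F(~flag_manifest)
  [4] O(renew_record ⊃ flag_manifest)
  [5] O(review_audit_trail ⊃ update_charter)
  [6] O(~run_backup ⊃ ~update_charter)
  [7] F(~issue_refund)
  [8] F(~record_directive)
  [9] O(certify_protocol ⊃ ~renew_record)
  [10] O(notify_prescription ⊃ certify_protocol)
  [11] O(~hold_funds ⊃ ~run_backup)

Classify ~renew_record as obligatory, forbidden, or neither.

Premises 2 and 11 cover both cases: O(hold_funds ⊃ ~run_backup) and O(~hold_funds ⊃ ~run_backup). Since hold_funds ∨ ~hold_funds is a tautology, O(~run_backup) follows.
Premise 6 is O(~run_backup ⊃ ~update_charter); since O(~run_backup), deontic closure gives O(~update_charter).
The contrapositive of premise 5 (O(review_audit_trail ⊃ update_charter)) is O(~update_charter ⊃ ~review_audit_trail), and O(~update_charter) is already established, so O(~review_audit_trail).
From O(~review_audit_trail) and premise 1, O(~review_audit_trail ⊃ certify_protocol), we obtain O(certify_protocol).
Applying K to premise 9 (O(certify_protocol ⊃ ~renew_record)) and O(certify_protocol) yields O(~renew_record).
Premises 3, 4, 7, 8, 10 do not contribute to this derivation.
Hence ~renew_record is obligatory.

Obligatory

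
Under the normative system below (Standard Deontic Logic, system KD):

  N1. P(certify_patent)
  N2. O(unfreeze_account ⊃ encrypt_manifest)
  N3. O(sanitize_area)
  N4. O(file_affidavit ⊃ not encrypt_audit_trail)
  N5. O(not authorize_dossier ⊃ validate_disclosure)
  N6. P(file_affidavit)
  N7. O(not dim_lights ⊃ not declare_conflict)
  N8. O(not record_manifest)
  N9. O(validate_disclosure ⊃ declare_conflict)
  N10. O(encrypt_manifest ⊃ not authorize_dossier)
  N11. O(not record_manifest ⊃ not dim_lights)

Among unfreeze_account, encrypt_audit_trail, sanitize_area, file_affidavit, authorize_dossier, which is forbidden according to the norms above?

unfreeze_account

Premise 8 states O(not record_manifest) outright.
Applying K to premise 11 (O(not record_manifest ⊃ not dim_lights)) and O(not record_manifest) yields O(not dim_lights).
With premise 7, O(not dim_lights ⊃ not declare_conflict), the K-axiom yields O(not declare_conflict).
Premise 9 is O(validate_disclosure ⊃ declare_conflict); contrapositively O(not declare_conflict ⊃ not validate_disclosure). Since O(not declare_conflict) holds, K gives O(not validate_disclosure).
The contrapositive of premise 5 (O(not authorize_dossier ⊃ validate_disclosure)) is O(not validate_disclosure ⊃ authorize_dossier), and O(not validate_disclosure) is already established, so O(authorize_dossier).
The contrapositive of premise 10 (O(encrypt_manifest ⊃ not authorize_dossier)) is O(authorize_dossier ⊃ not encrypt_manifest), and O(authorize_dossier) is already established, so O(not encrypt_manifest).
Premise 2, O(unfreeze_account ⊃ encrypt_manifest), contraposes to O(not encrypt_manifest ⊃ not unfreeze_account); with O(not encrypt_manifest) we get O(not unfreeze_account).
So O(not unfreeze_account) holds, i.e. unfreeze_account is forbidden. None of the other listed options is forbidden under the premises.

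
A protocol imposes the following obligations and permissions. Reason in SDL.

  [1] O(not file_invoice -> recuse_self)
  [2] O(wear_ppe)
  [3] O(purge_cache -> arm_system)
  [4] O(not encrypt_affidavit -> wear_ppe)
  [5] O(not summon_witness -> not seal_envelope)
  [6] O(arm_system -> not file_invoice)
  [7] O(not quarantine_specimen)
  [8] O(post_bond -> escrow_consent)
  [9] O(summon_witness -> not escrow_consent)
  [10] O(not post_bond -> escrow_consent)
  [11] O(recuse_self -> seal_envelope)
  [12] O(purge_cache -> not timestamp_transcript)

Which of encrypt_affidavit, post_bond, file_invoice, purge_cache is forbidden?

purge_cache

Premises 10 and 8 are O(not post_bond -> escrow_consent) and O(post_bond -> escrow_consent); every ideal world satisfies not post_bond or post_bond, so in either case escrow_consent holds — hence O(escrow_consent).
Premise 9 is O(summon_witness -> not escrow_consent); contrapositively O(escrow_consent -> not summon_witness). Since O(escrow_consent) holds, K gives O(not summon_witness).
With premise 5, O(not summon_witness -> not seal_envelope), the K-axiom yields O(not seal_envelope).
Premise 11 is O(recuse_self -> seal_envelope); contrapositively O(not seal_envelope -> not recuse_self). Since O(not seal_envelope) holds, K gives O(not recuse_self).
Premise 1, O(not file_invoice -> recuse_self), contraposes to O(not recuse_self -> file_invoice); with O(not recuse_self) we get O(file_invoice).
Premise 6 is O(arm_system -> not file_invoice); contrapositively O(file_invoice -> not arm_system). Since O(file_invoice) holds, K gives O(not arm_system).
The contrapositive of premise 3 (O(purge_cache -> arm_system)) is O(not arm_system -> not purge_cache), and O(not arm_system) is already established, so O(not purge_cache).
So O(not purge_cache) holds, i.e. purge_cache is forbidden. None of the other listed options is forbidden under the premises.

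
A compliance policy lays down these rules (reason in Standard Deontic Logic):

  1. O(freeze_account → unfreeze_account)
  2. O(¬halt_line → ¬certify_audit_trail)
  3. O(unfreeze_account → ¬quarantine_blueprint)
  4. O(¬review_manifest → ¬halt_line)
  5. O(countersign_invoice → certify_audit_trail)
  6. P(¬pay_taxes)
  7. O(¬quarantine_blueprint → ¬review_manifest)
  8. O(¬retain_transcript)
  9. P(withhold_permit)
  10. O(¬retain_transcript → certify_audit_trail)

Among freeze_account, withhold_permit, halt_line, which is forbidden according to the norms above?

Premise 8 gives O(¬retain_transcript).
With premise 10, O(¬retain_transcript → certify_audit_trail), the K-axiom yields O(certify_audit_trail).
Premise 2, O(¬halt_line → ¬certify_audit_trail), contraposes to O(certify_audit_trail → halt_line); with O(certify_audit_trail) we get O(halt_line).
Premise 4 is O(¬review_manifest → ¬halt_line); contrapositively O(halt_line → review_manifest). Since O(halt_line) holds, K gives O(review_manifest).
Premise 7, O(¬quarantine_blueprint → ¬review_manifest), contraposes to O(review_manifest → quarantine_blueprint); with O(review_manifest) we get O(quarantine_blueprint).
The contrapositive of premise 3 (O(unfreeze_account → ¬quarantine_blueprint)) is O(quarantine_blueprint → ¬unfreeze_account), and O(quarantine_blueprint) is already established, so O(¬unfreeze_account).
The contrapositive of premise 1 (O(freeze_account → unfreeze_account)) is O(¬unfreeze_account → ¬freeze_account), and O(¬unfreeze_account) is already established, so O(¬freeze_account).
So O(¬freeze_account) holds, i.e. freeze_account is forbidden. None of the other listed options is forbidden under the premises.

freeze_account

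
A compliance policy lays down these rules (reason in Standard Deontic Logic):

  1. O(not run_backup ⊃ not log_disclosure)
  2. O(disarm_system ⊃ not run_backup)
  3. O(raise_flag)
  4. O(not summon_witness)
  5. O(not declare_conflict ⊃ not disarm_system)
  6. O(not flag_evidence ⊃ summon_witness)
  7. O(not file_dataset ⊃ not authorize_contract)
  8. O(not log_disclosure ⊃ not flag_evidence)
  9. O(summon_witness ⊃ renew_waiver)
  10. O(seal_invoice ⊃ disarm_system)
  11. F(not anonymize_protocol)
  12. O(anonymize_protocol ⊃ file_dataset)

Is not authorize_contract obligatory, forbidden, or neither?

Premise 7 is O(not file_dataset ⊃ not authorize_contract), but O(not file_dataset) is not derivable from the premises, so it does not yield O(not authorize_contract).
No premise or chain of K-axiom applications forces O(not authorize_contract), and none forces O(authorize_contract). So not authorize_contract is neither obligatory nor forbidden under these norms.

Neither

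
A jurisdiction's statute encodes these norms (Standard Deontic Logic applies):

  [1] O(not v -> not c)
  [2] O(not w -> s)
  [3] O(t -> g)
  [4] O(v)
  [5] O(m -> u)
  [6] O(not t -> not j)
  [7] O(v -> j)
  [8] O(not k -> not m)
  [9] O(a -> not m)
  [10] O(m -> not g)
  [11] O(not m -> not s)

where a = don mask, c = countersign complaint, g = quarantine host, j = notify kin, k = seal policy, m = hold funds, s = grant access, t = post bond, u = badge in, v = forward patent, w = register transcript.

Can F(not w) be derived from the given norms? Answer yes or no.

Yes

Premise 4 states O(v) outright.
From O(v) and premise 7, O(v -> j), we obtain O(j).
Premise 6, O(not t -> not j), contraposes to O(j -> t); with O(j) we get O(t).
From O(t) and premise 3, O(t -> g), we obtain O(g).
Premise 10, O(m -> not g), contraposes to O(g -> not m); with O(g) we get O(not m).
Premise 11 is O(not m -> not s); since O(not m), deontic closure gives O(not s).
The contrapositive of premise 2 (O(not w -> s)) is O(not s -> w), and O(not s) is already established, so O(w).
Premises 1, 5, 8, 9 do not contribute to this derivation.
So O(w) holds, i.e. F(not w). The claim follows.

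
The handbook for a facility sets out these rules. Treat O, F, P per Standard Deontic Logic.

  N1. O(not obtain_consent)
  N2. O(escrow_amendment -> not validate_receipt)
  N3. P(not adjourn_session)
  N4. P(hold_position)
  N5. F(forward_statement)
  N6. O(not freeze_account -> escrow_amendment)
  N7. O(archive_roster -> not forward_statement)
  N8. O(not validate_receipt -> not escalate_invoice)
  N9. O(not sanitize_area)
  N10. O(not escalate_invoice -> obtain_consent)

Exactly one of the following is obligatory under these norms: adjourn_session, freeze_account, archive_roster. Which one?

Premise 1 gives O(not obtain_consent).
The contrapositive of premise 10 (O(not escalate_invoice -> obtain_consent)) is O(not obtain_consent -> escalate_invoice), and O(not obtain_consent) is already established, so O(escalate_invoice).
Premise 8 is O(not validate_receipt -> not escalate_invoice); contrapositively O(escalate_invoice -> validate_receipt). Since O(escalate_invoice) holds, K gives O(validate_receipt).
Premise 2, O(escrow_amendment -> not validate_receipt), contraposes to O(validate_receipt -> not escrow_amendment); with O(validate_receipt) we get O(not escrow_amendment).
Premise 6, O(not freeze_account -> escrow_amendment), contraposes to O(not escrow_amendment -> freeze_account); with O(not escrow_amendment) we get O(freeze_account).
So O(freeze_account) holds — freeze_account is obligatory. None of the other listed options is made obligatory by any chain of premises.

freeze_account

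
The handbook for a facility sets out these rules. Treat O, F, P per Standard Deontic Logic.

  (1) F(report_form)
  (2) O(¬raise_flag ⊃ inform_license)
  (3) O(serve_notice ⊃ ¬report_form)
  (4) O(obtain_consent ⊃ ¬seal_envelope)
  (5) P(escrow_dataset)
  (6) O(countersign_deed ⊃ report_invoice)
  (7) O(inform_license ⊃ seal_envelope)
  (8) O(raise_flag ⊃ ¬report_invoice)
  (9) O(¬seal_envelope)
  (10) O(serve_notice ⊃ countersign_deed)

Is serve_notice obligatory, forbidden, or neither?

Forbidden

Premise 9 states O(¬seal_envelope) outright.
Premise 7 is O(inform_license ⊃ seal_envelope); contrapositively O(¬seal_envelope ⊃ ¬inform_license). Since O(¬seal_envelope) holds, K gives O(¬inform_license).
The contrapositive of premise 2 (O(¬raise_flag ⊃ inform_license)) is O(¬inform_license ⊃ raise_flag), and O(¬inform_license) is already established, so O(raise_flag).
Premise 8 is O(raise_flag ⊃ ¬report_invoice); since O(raise_flag), deontic closure gives O(¬report_invoice).
The contrapositive of premise 6 (O(countersign_deed ⊃ report_invoice)) is O(¬report_invoice ⊃ ¬countersign_deed), and O(¬report_invoice) is already established, so O(¬countersign_deed).
Premise 10, O(serve_notice ⊃ countersign_deed), contraposes to O(¬countersign_deed ⊃ ¬serve_notice); with O(¬countersign_deed) we get O(¬serve_notice).
Premises 1, 3, 4, 5 do not contribute to this derivation.
Thus O(¬serve_notice), which is F(serve_notice): serve_notice is forbidden.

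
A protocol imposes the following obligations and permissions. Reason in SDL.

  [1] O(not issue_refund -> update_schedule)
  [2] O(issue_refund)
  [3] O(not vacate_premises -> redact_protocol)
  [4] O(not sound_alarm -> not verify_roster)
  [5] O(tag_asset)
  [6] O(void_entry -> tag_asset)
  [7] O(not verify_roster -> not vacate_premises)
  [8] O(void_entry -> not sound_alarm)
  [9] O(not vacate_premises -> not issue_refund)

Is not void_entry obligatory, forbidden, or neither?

Premise 2 states O(issue_refund) outright.
Premise 9 is O(not vacate_premises -> not issue_refund); contrapositively O(issue_refund -> vacate_premises). Since O(issue_refund) holds, K gives O(vacate_premises).
The contrapositive of premise 7 (O(not verify_roster -> not vacate_premises)) is O(vacate_premises -> verify_roster), and O(vacate_premises) is already established, so O(verify_roster).
Premise 4 is O(not sound_alarm -> not verify_roster); contrapositively O(verify_roster -> sound_alarm). Since O(verify_roster) holds, K gives O(sound_alarm).
The contrapositive of premise 8 (O(void_entry -> not sound_alarm)) is O(sound_alarm -> not void_entry), and O(sound_alarm) is already established, so O(not void_entry).
Premises 1, 3, 5, 6 do not contribute to this derivation.
Hence not void_entry is obligatory.

Obligatory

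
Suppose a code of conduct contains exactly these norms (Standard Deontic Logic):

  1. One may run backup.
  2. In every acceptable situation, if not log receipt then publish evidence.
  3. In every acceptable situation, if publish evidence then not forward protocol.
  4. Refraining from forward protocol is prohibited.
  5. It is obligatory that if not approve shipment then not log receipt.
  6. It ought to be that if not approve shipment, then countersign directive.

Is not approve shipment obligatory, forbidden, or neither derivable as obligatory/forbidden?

Forbidden

Premise 4 is F(¬forward_protocol), i.e. O(forward_protocol).
Premise 3, O(publish_evidence → ¬forward_protocol), contraposes to O(forward_protocol → ¬publish_evidence); with O(forward_protocol) we get O(¬publish_evidence).
The contrapositive of premise 2 (O(¬log_receipt → publish_evidence)) is O(¬publish_evidence → log_receipt), and O(¬publish_evidence) is already established, so O(log_receipt).
Premise 5, O(¬approve_shipment → ¬log_receipt), contraposes to O(log_receipt → approve_shipment); with O(log_receipt) we get O(approve_shipment).
Premises 1, 6 do not contribute to this derivation.
Thus O(approve_shipment), which is F(¬approve_shipment): ¬approve_shipment is forbidden.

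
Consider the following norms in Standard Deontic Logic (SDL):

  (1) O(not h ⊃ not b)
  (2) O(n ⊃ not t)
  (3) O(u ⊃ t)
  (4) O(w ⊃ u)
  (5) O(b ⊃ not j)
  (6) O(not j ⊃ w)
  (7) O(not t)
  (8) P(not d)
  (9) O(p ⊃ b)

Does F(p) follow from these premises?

Yes

Premise 7 gives O(not t).
Premise 3 is O(u ⊃ t); contrapositively O(not t ⊃ not u). Since O(not t) holds, K gives O(not u).
Premise 4 is O(w ⊃ u); contrapositively O(not u ⊃ not w). Since O(not u) holds, K gives O(not w).
Premise 6 is O(not j ⊃ w); contrapositively O(not w ⊃ j). Since O(not w) holds, K gives O(j).
The contrapositive of premise 5 (O(b ⊃ not j)) is O(j ⊃ not b), and O(j) is already established, so O(not b).
The contrapositive of premise 9 (O(p ⊃ b)) is O(not b ⊃ not p), and O(not b) is already established, so O(not p).
Premises 1, 2, 8 do not contribute to this derivation.
So O(not p) holds, i.e. F(p). The claim follows.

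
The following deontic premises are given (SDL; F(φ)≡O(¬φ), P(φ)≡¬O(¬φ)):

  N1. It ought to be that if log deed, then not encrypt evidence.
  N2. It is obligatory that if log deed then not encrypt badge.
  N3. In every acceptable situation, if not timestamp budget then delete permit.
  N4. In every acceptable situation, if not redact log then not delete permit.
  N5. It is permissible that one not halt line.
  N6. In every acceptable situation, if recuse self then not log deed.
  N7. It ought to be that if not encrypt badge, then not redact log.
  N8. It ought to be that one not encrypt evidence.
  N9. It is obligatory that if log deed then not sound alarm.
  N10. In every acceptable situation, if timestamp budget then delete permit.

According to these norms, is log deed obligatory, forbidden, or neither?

Forbidden

Premises 10 and 3 are O(timestamp_budget → delete_permit) and O(¬timestamp_budget → delete_permit); every ideal world satisfies timestamp_budget or ¬timestamp_budget, so in either case delete_permit holds — hence O(delete_permit).
The contrapositive of premise 4 (O(¬redact_log → ¬delete_permit)) is O(delete_permit → redact_log), and O(delete_permit) is already established, so O(redact_log).
Premise 7, O(¬encrypt_badge → ¬redact_log), contraposes to O(redact_log → encrypt_badge); with O(redact_log) we get O(encrypt_badge).
Premise 2, O(log_deed → ¬encrypt_badge), contraposes to O(encrypt_badge → ¬log_deed); with O(encrypt_badge) we get O(¬log_deed).
Premises 1, 5, 6, 8, 9 do not contribute to this derivation.
Thus O(¬log_deed), which is F(log_deed): log_deed is forbidden.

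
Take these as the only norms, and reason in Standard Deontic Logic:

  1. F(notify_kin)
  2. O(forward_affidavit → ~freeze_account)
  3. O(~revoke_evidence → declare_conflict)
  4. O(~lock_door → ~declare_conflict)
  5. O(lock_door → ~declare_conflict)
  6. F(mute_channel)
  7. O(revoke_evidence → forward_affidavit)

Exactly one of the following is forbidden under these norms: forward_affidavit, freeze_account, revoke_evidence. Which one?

freeze_account

Premises 5 and 4 are O(lock_door → ~declare_conflict) and O(~lock_door → ~declare_conflict); every ideal world satisfies lock_door or ~lock_door, so in either case ~declare_conflict holds — hence O(~declare_conflict).
Premise 3, O(~revoke_evidence → declare_conflict), contraposes to O(~declare_conflict → revoke_evidence); with O(~declare_conflict) we get O(revoke_evidence).
With premise 7, O(revoke_evidence → forward_affidavit), the K-axiom yields O(forward_affidavit).
Premise 2 is O(forward_affidavit → ~freeze_account); since O(forward_affidavit), deontic closure gives O(~freeze_account).
So O(~freeze_account) holds, i.e. freeze_account is forbidden. None of the other listed options is forbidden under the premises.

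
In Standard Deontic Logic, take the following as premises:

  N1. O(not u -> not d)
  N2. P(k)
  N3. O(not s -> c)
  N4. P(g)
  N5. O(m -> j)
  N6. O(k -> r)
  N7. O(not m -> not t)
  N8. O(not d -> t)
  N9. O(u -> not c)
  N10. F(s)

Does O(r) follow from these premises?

Premise 6 is O(k -> r), but O(k) is not derivable from the premises (the permission P(k) asserts only not O(not k), not O(k)), so it does not yield O(r).
No other premise forces O(r). An ideal world satisfying every premise can still have r false, so O(r) is not derivable.

No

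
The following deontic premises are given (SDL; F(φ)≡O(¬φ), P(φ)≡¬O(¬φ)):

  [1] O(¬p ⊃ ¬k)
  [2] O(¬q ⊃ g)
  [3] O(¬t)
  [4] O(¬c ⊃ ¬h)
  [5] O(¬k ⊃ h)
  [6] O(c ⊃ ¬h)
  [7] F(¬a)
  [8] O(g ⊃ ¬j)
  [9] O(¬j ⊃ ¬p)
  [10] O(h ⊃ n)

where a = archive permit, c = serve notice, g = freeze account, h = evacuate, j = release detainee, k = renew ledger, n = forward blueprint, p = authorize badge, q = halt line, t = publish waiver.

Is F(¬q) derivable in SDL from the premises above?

Premises 6 and 4 are O(c ⊃ ¬h) and O(¬c ⊃ ¬h); every ideal world satisfies c or ¬c, so in either case ¬h holds — hence O(¬h).
Premise 5, O(¬k ⊃ h), contraposes to O(¬h ⊃ k); with O(¬h) we get O(k).
The contrapositive of premise 1 (O(¬p ⊃ ¬k)) is O(k ⊃ p), and O(k) is already established, so O(p).
Premise 9, O(¬j ⊃ ¬p), contraposes to O(p ⊃ j); with O(p) we get O(j).
Premise 8 is O(g ⊃ ¬j); contrapositively O(j ⊃ ¬g). Since O(j) holds, K gives O(¬g).
Premise 2 is O(¬q ⊃ g); contrapositively O(¬g ⊃ q). Since O(¬g) holds, K gives O(q).
Premises 3, 7, 10 do not contribute to this derivation.
So O(q) holds, i.e. F(¬q). The claim follows.

Yes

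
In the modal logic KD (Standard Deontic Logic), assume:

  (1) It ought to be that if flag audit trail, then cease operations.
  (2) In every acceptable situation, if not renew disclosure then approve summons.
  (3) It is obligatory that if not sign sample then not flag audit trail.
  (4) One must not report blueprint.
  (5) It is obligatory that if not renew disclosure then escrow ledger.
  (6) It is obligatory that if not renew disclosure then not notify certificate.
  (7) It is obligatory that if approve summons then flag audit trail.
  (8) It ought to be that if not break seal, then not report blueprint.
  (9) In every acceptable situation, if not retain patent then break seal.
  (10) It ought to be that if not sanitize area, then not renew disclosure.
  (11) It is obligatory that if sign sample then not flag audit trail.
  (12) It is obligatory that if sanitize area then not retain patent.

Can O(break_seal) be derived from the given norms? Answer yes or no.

By case analysis on ¬sign_sample: premise 3 gives O(¬sign_sample → ¬flag_audit_trail) and premise 11 gives O(sign_sample → ¬flag_audit_trail), so O(¬flag_audit_trail) either way.
Premise 7 is O(approve_summons → flag_audit_trail); contrapositively O(¬flag_audit_trail → ¬approve_summons). Since O(¬flag_audit_trail) holds, K gives O(¬approve_summons).
The contrapositive of premise 2 (O(¬renew_disclosure → approve_summons)) is O(¬approve_summons → renew_disclosure), and O(¬approve_summons) is already established, so O(renew_disclosure).
Premise 10, O(¬sanitize_area → ¬renew_disclosure), contraposes to O(renew_disclosure → sanitize_area); with O(renew_disclosure) we get O(sanitize_area).
Applying K to premise 12 (O(sanitize_area → ¬retain_patent)) and O(sanitize_area) yields O(¬retain_patent).
With premise 9, O(¬retain_patent → break_seal), the K-axiom yields O(break_seal).
Premises 1, 4, 5, 6, 8 do not contribute to this derivation.
So O(break_seal) follows.

Yes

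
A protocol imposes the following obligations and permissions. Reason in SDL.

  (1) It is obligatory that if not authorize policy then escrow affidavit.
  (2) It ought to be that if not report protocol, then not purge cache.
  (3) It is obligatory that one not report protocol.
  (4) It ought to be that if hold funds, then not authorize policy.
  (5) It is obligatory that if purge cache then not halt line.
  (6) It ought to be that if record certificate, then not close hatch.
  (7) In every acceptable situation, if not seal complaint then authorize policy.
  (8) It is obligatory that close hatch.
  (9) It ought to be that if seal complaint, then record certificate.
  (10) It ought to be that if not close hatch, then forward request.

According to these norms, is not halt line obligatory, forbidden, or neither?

Neither

Premise 5 is O(purge_cache → ¬halt_line), but O(purge_cache) is not derivable from the premises, so it does not yield O(¬halt_line).
No premise or chain of K-axiom applications forces O(¬halt_line), and none forces O(halt_line). So ¬halt_line is neither obligatory nor forbidden under these norms.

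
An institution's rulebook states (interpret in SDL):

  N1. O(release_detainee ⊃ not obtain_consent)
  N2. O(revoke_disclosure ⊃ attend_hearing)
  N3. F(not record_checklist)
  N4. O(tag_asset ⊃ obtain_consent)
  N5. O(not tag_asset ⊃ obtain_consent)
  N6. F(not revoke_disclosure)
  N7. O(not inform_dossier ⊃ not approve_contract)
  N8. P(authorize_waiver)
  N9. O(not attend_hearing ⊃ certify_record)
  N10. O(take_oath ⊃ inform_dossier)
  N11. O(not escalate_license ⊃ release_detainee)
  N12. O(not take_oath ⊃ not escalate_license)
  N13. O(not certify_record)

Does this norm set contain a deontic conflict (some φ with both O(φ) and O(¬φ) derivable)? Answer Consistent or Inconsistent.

Consistent

Premise 9 is O(not attend_hearing ⊃ certify_record), but O(not attend_hearing) is not derivable from the premises, so it does not yield O(certify_record).
So O(certify_record) is not derivable, and the apparent clash with O(not certify_record) does not arise.
A world satisfying every obligation exists (e.g. approve_contract=false, attend_hearing=true, authorize_waiver=false, certify_record=false, escalate_license=true, inform_dossier=true, obtain_consent=true, record_checklist=true, release_detainee=false, revoke_disclosure=true, tag_asset=false, take_oath=true); no atom is both obligatory and forbidden, so the set is consistent.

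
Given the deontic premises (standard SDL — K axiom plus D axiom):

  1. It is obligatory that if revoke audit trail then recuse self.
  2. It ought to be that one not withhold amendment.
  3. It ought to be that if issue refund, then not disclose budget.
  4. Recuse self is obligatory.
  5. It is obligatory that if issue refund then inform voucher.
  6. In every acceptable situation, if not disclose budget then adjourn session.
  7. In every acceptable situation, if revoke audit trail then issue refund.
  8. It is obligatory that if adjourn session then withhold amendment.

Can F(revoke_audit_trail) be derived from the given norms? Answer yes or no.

Yes

From premise 2 we have O(¬withhold_amendment).
The contrapositive of premise 8 (O(adjourn_session → withhold_amendment)) is O(¬withhold_amendment → ¬adjourn_session), and O(¬withhold_amendment) is already established, so O(¬adjourn_session).
Premise 6, O(¬disclose_budget → adjourn_session), contraposes to O(¬adjourn_session → disclose_budget); with O(¬adjourn_session) we get O(disclose_budget).
The contrapositive of premise 3 (O(issue_refund → ¬disclose_budget)) is O(disclose_budget → ¬issue_refund), and O(disclose_budget) is already established, so O(¬issue_refund).
Premise 7, O(revoke_audit_trail → issue_refund), contraposes to O(¬issue_refund → ¬revoke_audit_trail); with O(¬issue_refund) we get O(¬revoke_audit_trail).
Premises 1, 4, 5 do not contribute to this derivation.
So O(¬revoke_audit_trail) holds, i.e. F(revoke_audit_trail). The claim follows.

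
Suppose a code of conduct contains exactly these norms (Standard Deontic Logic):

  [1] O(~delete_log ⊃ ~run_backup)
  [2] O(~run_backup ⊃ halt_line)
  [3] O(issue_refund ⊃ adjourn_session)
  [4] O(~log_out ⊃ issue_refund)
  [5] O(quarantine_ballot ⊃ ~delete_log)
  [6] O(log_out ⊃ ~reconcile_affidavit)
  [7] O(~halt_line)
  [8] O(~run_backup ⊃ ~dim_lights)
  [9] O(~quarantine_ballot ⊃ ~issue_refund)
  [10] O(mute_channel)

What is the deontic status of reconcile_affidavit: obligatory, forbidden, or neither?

Forbidden

Premise 7 gives O(~halt_line).
The contrapositive of premise 2 (O(~run_backup ⊃ halt_line)) is O(~halt_line ⊃ run_backup), and O(~halt_line) is already established, so O(run_backup).
Premise 1 is O(~delete_log ⊃ ~run_backup); contrapositively O(run_backup ⊃ delete_log). Since O(run_backup) holds, K gives O(delete_log).
Premise 5, O(quarantine_ballot ⊃ ~delete_log), contraposes to O(delete_log ⊃ ~quarantine_ballot); with O(delete_log) we get O(~quarantine_ballot).
Premise 9 is O(~quarantine_ballot ⊃ ~issue_refund); since O(~quarantine_ballot), deontic closure gives O(~issue_refund).
The contrapositive of premise 4 (O(~log_out ⊃ issue_refund)) is O(~issue_refund ⊃ log_out), and O(~issue_refund) is already established, so O(log_out).
With premise 6, O(log_out ⊃ ~reconcile_affidavit), the K-axiom yields O(~reconcile_affidavit).
Premises 3, 8, 10 do not contribute to this derivation.
Thus O(~reconcile_affidavit), which is F(reconcile_affidavit): reconcile_affidavit is forbidden.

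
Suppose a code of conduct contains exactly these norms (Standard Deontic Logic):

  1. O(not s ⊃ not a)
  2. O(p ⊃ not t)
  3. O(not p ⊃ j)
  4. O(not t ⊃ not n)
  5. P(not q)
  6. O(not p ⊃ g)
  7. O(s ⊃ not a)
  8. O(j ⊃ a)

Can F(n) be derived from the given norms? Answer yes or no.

By case analysis on s: premise 7 gives O(s ⊃ not a) and premise 1 gives O(not s ⊃ not a), so O(not a) either way.
The contrapositive of premise 8 (O(j ⊃ a)) is O(not a ⊃ not j), and O(not a) is already established, so O(not j).
Premise 3, O(not p ⊃ j), contraposes to O(not j ⊃ p); with O(not j) we get O(p).
Premise 2 is O(p ⊃ not t); since O(p), deontic closure gives O(not t).
Premise 4 is O(not t ⊃ not n); since O(not t), deontic closure gives O(not n).
Premises 5, 6 do not contribute to this derivation.
So O(not n) holds, i.e. F(n). The claim follows.

Yes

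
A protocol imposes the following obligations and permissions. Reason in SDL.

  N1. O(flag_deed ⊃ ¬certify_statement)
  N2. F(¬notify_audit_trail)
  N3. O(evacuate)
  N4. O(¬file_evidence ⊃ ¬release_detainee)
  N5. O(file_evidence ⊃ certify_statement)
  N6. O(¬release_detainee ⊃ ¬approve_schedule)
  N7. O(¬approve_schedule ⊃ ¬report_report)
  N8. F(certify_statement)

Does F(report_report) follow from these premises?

Yes

F(certify_statement) at premise 8 means O(¬certify_statement).
The contrapositive of premise 5 (O(file_evidence ⊃ certify_statement)) is O(¬certify_statement ⊃ ¬file_evidence), and O(¬certify_statement) is already established, so O(¬file_evidence).
Premise 4 is O(¬file_evidence ⊃ ¬release_detainee); since O(¬file_evidence), deontic closure gives O(¬release_detainee).
Premise 6 is O(¬release_detainee ⊃ ¬approve_schedule); since O(¬release_detainee), deontic closure gives O(¬approve_schedule).
Premise 7 is O(¬approve_schedule ⊃ ¬report_report); since O(¬approve_schedule), deontic closure gives O(¬report_report).
Premises 1, 2, 3 do not contribute to this derivation.
So O(¬report_report) holds, i.e. F(report_report). The claim follows.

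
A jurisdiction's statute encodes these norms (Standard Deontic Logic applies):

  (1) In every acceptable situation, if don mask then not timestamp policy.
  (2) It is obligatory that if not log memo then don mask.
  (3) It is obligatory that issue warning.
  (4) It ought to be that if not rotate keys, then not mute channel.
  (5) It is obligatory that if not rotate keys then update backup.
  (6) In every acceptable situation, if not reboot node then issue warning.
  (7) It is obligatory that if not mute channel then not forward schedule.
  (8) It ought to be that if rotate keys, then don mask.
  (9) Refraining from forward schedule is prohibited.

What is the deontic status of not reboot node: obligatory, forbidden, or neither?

Neither

Premise 6 is O(¬reboot_node → issue_warning); even if O(issue_warning) held, inferring O(¬reboot_node) would be affirming the consequent — invalid.
No premise or chain of K-axiom applications forces O(¬reboot_node), and none forces O(reboot_node). So ¬reboot_node is neither obligatory nor forbidden under these norms.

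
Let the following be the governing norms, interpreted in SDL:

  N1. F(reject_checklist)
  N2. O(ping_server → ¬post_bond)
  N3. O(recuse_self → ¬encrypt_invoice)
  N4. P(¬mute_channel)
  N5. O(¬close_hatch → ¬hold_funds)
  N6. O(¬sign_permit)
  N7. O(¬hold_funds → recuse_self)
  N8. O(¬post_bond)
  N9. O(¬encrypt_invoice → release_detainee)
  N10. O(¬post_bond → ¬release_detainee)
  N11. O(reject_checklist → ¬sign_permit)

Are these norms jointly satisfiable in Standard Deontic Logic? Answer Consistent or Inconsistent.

Consistent

Premise 11 is O(reject_checklist → ¬sign_permit); even if O(¬sign_permit) held, inferring O(reject_checklist) would be affirming the consequent — invalid.
So O(reject_checklist) is not derivable, and the apparent clash with O(¬reject_checklist) does not arise.
A world satisfying every obligation exists (e.g. close_hatch=true, encrypt_invoice=true, hold_funds=true, mute_channel=false, ping_server=false, post_bond=false, recuse_self=false, reject_checklist=false, release_detainee=false, sign_permit=false); no atom is both obligatory and forbidden, so the set is consistent.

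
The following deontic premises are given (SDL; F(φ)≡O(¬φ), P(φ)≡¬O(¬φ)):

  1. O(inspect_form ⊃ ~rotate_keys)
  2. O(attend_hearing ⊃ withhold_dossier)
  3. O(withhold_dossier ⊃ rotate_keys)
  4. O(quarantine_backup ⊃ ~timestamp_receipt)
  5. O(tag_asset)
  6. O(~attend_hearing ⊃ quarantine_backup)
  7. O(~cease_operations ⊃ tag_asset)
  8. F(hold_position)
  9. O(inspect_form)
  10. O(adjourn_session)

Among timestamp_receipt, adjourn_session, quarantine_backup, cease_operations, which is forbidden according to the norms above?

timestamp_receipt

Premise 9 gives O(inspect_form).
From O(inspect_form) and premise 1, O(inspect_form ⊃ ~rotate_keys), we obtain O(~rotate_keys).
Premise 3, O(withhold_dossier ⊃ rotate_keys), contraposes to O(~rotate_keys ⊃ ~withhold_dossier); with O(~rotate_keys) we get O(~withhold_dossier).
Premise 2 is O(attend_hearing ⊃ withhold_dossier); contrapositively O(~withhold_dossier ⊃ ~attend_hearing). Since O(~withhold_dossier) holds, K gives O(~attend_hearing).
From O(~attend_hearing) and premise 6, O(~attend_hearing ⊃ quarantine_backup), we obtain O(quarantine_backup).
From O(quarantine_backup) and premise 4, O(quarantine_backup ⊃ ~timestamp_receipt), we obtain O(~timestamp_receipt).
So O(~timestamp_receipt) holds, i.e. timestamp_receipt is forbidden. None of the other listed options is forbidden under the premises.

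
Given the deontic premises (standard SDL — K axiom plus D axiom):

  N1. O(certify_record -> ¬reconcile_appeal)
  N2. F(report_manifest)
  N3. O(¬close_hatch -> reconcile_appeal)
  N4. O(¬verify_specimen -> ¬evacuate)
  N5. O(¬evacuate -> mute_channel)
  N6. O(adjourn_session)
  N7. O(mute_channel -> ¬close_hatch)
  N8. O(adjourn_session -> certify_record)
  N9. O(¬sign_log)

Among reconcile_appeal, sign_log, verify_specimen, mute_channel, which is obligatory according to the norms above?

verify_specimen

Premise 6 gives O(adjourn_session).
Applying K to premise 8 (O(adjourn_session -> certify_record)) and O(adjourn_session) yields O(certify_record).
With premise 1, O(certify_record -> ¬reconcile_appeal), the K-axiom yields O(¬reconcile_appeal).
The contrapositive of premise 3 (O(¬close_hatch -> reconcile_appeal)) is O(¬reconcile_appeal -> close_hatch), and O(¬reconcile_appeal) is already established, so O(close_hatch).
Premise 7 is O(mute_channel -> ¬close_hatch); contrapositively O(close_hatch -> ¬mute_channel). Since O(close_hatch) holds, K gives O(¬mute_channel).
Premise 5, O(¬evacuate -> mute_channel), contraposes to O(¬mute_channel -> evacuate); with O(¬mute_channel) we get O(evacuate).
The contrapositive of premise 4 (O(¬verify_specimen -> ¬evacuate)) is O(evacuate -> verify_specimen), and O(evacuate) is already established, so O(verify_specimen).
So O(verify_specimen) holds — verify_specimen is obligatory. None of the other listed options is made obligatory by any chain of premises.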